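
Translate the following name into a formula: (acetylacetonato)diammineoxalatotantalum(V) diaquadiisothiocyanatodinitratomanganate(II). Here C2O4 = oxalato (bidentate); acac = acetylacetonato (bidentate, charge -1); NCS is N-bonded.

Cation [Ta…]: ligand charges -3, Ta(V) ⇒ ion charge 2+.
Anion [Mn…]: ligand charges -4, Mn(II) ⇒ ion charge 2−.
One 2+ cation balances one 2− anion.

[Ta(acac)(C2O4)(NH3)2][Mn(H2O)2(NCS)2(NO3)2]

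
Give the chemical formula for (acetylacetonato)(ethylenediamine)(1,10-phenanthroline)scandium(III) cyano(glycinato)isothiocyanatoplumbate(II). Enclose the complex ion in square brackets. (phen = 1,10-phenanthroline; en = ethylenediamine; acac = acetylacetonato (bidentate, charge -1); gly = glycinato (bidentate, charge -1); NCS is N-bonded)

[Sc(acac)(en)(phen)][Pb(CN)(gly)(NCS)]2

Cation [Sc…]: ligand charges -1, Sc(III) ⇒ ion charge 2+.
Anion [Pb…]: ligand charges -3, Pb(II) ⇒ ion charge 1−.
One 2+ cation requires 2 of the 1− anion.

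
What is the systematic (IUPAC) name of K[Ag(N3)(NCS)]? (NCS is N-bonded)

The 1 potassium counter-ion carries a total charge of +1, so each complex ion is 1−.
Ligand charges: 1×azido (-1 each), 1×isothiocyanato (-1 each); total -2. So Ag + (-2) = 1−, giving Ag = +1.
Ligands are named alphabetically: azido before isothiocyanato.
The complex ion is anionic, so silver takes the -ate form argentate(I).

potassium azidoisothiocyanatoargentate(I)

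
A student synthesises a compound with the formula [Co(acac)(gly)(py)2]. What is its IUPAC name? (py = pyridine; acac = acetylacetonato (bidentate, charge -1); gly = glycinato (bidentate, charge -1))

(acetylacetonato)(glycinato)bis(pyridine)cobalt(II)

There is no counter-ion, so the complex is neutral overall.
Ligand charges: 2×pyridine (neutral), 1×acetylacetonato (-1 each), 1×glycinato (-1 each); total -2. So Co + (-2) = 0, giving Co = +2.
Ligands are named alphabetically: acetylacetonato before glycinato before pyridine.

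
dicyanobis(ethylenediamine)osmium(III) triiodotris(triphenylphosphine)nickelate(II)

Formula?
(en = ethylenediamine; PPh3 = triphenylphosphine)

[Os(CN)2(en)2][NiI3(PPh3)3]

Cation [Os…]: ligand charges -2, Os(III) ⇒ ion charge 1+.
Anion [Ni…]: ligand charges -3, Ni(II) ⇒ ion charge 1−.
One 1+ cation balances one 1− anion.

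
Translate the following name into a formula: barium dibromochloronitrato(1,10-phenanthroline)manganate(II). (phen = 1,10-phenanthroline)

Ligands: 1 1,10-phenanthroline (phen, neutral), 1 chloro (Cl, -1), 2 bromo (Br, -1), 1 nitrato (NO3, -1). Ligand charge sum = -4.
With Mn in oxidation state +2, the complex ion is [Mn...]^2−.
Charge balance with barium (+2) requires 1 complex ion per 1 barium.

Ba[MnBr2Cl(NO3)(phen)]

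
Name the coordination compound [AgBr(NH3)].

amminebromosilver(I)

There is no counter-ion, so the complex is neutral overall.
Ligand charges: 1×ammine (neutral), 1×bromo (-1 each); total -1. So Ag + (-1) = 0, giving Ag = +1.
Ligands are named alphabetically: ammine before bromo.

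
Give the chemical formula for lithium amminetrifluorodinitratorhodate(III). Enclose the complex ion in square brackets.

Ligands: 2 nitrato (NO3, -1), 1 ammine (NH3, neutral), 3 fluoro (F, -1). Ligand charge sum = -5.
With Rh in oxidation state +3, the complex ion is [Rh...]^2−.
Charge balance with lithium (+1) requires 1 complex ion per 2 lithium.

Li2[RhF3(NH3)(NO3)2]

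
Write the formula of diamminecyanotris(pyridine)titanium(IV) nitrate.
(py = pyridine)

Ligands: 2 ammine (NH3, neutral), 1 cyano (CN, -1), 3 pyridine (py, neutral). Ligand charge sum = -1.
With Ti in oxidation state +4, the complex ion is [Ti...]^3+.
Charge balance with nitrate (-1) requires 1 complex ion per 3 nitrate.

[Ti(CN)(NH3)2(py)3](NO3)3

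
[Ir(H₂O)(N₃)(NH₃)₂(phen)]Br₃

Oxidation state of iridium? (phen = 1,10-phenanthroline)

3 bromide outside the brackets (-1 each) → the complex ion is 3+.
Ligand charges: 1×N3 = -1; 1×phen neutral; 1×H2O neutral; 2×NH3 neutral; sum -1.
Ir + (-1) = 3+ ⇒ Ir is +4.

+4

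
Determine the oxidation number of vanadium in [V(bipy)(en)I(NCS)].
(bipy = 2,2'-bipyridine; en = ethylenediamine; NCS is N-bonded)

No counter-ion: the bracketed complex is neutral.
Ligand charges: 1×bipy neutral; 1×en neutral; 1×I = -1; 1×NCS = -1; sum -2.
V + (-2) = 0 ⇒ V is +2.

+2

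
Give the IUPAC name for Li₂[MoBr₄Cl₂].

The 2 lithium counter-ions carry a total charge of +2, so each complex ion is 2−.
Ligand charges: 2×chloro (-1 each), 4×bromo (-1 each); total -6. So Mo + (-6) = 2−, giving Mo = +4.
Ligands are named alphabetically: bromo before chloro.
The complex ion is anionic, so molybdenum takes the -ate form molybdate(IV).

lithium tetrabromodichloromolybdate(IV)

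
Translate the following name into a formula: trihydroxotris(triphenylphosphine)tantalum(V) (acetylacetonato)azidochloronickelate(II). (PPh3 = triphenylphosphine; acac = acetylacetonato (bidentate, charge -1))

Cation [Ta…]: ligand charges -3, Ta(V) ⇒ ion charge 2+.
Anion [Ni…]: ligand charges -3, Ni(II) ⇒ ion charge 1−.
One 2+ cation requires 2 of the 1− anion.

[Ta(OH)3(PPh3)3][Ni(acac)Cl(N3)]2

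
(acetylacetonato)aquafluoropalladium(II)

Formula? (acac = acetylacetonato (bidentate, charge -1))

[Pd(acac)F(H2O)]

Ligands: 1 fluoro (F, -1), 1 acetylacetonato (acac, -1), 1 aqua (H2O, neutral). Ligand charge sum = -2.
With Pd in oxidation state +2, the complex ion is [Pd...].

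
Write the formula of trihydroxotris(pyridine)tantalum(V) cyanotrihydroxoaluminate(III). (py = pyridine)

Cation [Ta…]: ligand charges -3, Ta(V) ⇒ ion charge 2+.
Anion [Al…]: ligand charges -4, Al(III) ⇒ ion charge 1−.
One 2+ cation requires 2 of the 1− anion.

[Ta(OH)3(py)3][Al(CN)(OH)3]2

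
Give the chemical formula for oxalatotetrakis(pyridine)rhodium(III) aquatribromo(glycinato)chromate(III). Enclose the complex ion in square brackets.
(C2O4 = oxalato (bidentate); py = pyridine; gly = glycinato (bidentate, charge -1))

[Rh(C2O4)(py)4][CrBr3(gly)(H2O)]

Cation [Rh…]: ligand charges -2, Rh(III) ⇒ ion charge 1+.
Anion [Cr…]: ligand charges -4, Cr(III) ⇒ ion charge 1−.
One 1+ cation balances one 1− anion.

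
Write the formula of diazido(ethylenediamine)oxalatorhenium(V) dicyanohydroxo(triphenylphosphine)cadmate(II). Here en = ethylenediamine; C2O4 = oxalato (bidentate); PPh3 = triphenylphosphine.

Cation [Re…]: ligand charges -4, Re(V) ⇒ ion charge 1+.
Anion [Cd…]: ligand charges -3, Cd(II) ⇒ ion charge 1−.

[Re(C2O4)(en)(N3)2][Cd(CN)2(OH)(PPh3)]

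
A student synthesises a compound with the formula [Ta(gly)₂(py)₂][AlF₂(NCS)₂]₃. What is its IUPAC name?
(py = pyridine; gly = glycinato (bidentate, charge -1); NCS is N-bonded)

bis(glycinato)bis(pyridine)tantalum(V) difluorodiisothiocyanatoaluminate(III)

Aluminium is always +3 in its complexes; the anion's ligand charges sum to -4, so the complex anion is 1−.
With 3 anions per cation, the cation must be 3×1 = 3+.
Cation: ligand charges sum to -2; for the ion to be 3+, Ta = +5.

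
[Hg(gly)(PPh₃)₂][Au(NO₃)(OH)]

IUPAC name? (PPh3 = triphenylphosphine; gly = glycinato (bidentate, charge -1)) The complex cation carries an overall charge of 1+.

Both ions are complex: the cation is named first with the plain metal name, the anion second with the -ate form; each ion's ligands are alphabetised independently.
The complex cation is given as 1+; its ligand charges sum to -1, so Hg = +2.
A 1:1 salt means the anion carries the equal and opposite charge, 1−.
Anion: ligand charges sum to -2; for the ion to be 1−, Au = +1.

(glycinato)bis(triphenylphosphine)mercury(II) hydroxonitratoaurate(I)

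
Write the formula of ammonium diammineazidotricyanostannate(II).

(NH4)2[Sn(CN)3(N3)(NH3)2]

Ligands: 1 azido (N3, -1), 2 ammine (NH3, neutral), 3 cyano (CN, -1). Ligand charge sum = -4.
Charge balance with ammonium (+1) requires 1 complex ion per 2 ammonium.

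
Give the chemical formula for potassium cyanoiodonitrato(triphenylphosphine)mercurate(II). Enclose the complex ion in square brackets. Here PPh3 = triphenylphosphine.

K[Hg(CN)I(NO3)(PPh3)]

Ligands: 1 cyano (CN, -1), 1 iodo (I, -1), 1 triphenylphosphine (PPh3, neutral), 1 nitrato (NO3, -1). Ligand charge sum = -3.
Charge balance with potassium (+1) requires 1 complex ion per 1 potassium.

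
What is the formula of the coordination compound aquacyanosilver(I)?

[Ag(CN)(H2O)]

Ligands: 1 aqua (H2O, neutral), 1 cyano (CN, -1). Ligand charge sum = -1.
With Ag in oxidation state +1, the complex ion is [Ag...].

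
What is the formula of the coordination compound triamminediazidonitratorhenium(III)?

[Re(N3)2(NH3)3(NO3)]

Ligands: 1 nitrato (NO3, -1), 3 ammine (NH3, neutral), 2 azido (N3, -1). Ligand charge sum = -3.
With Re in oxidation state +3, the complex ion is [Re...].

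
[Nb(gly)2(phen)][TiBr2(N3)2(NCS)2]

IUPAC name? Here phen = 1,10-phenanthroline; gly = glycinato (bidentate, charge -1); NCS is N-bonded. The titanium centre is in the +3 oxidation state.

bis(glycinato)(1,10-phenanthroline)niobium(V) diazidodibromodiisothiocyanatotitanate(III)

Both ions are complex: the cation is named first with the plain metal name, the anion second with the -ate form; each ion's ligands are alphabetised independently.
Ti is given as +3; the anion's ligand charges sum to -6, so the complex anion is 3−.
A 1:1 salt means the cation carries the equal and opposite charge, 3+.
Cation: ligand charges sum to -2; for the ion to be 3+, Nb = +5.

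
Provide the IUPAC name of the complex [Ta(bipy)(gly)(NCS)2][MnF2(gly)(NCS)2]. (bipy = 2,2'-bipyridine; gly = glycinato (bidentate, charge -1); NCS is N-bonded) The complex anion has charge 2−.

(2,2'-bipyridine)(glycinato)diisothiocyanatotantalum(V) difluoro(glycinato)diisothiocyanatomanganate(III)

The complex anion is given as 2−; its ligand charges sum to -5, so Mn = +3.
A 1:1 salt means the cation carries the equal and opposite charge, 2+.
Cation: ligand charges sum to -3; for the ion to be 2+, Ta = +5.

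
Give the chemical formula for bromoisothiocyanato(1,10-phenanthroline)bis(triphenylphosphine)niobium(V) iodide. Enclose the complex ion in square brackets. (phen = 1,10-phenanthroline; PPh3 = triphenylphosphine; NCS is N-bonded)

Ligands: 1 1,10-phenanthroline (phen, neutral), 2 triphenylphosphine (PPh3, neutral), 1 bromo (Br, -1), 1 isothiocyanato (NCS, -1). Ligand charge sum = -2.
Charge balance with iodide (-1) requires 1 complex ion per 3 iodide.

[NbBr(NCS)(phen)(PPh3)2]I3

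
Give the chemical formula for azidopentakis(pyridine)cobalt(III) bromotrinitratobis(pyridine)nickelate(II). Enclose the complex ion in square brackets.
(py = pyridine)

Cation [Co…]: ligand charges -1, Co(III) ⇒ ion charge 2+.
Anion [Ni…]: ligand charges -4, Ni(II) ⇒ ion charge 2−.

[Co(N3)(py)5][NiBr(NO3)3(py)2]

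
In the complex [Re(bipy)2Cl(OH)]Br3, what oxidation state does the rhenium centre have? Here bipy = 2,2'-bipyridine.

+5

3 bromide outside the brackets (-1 each) → the complex ion is 3+.
Ligand charges: 2×bipy neutral; 1×OH = -1; 1×Cl = -1; sum -2.
Re + (-2) = 3+ ⇒ Re is +5.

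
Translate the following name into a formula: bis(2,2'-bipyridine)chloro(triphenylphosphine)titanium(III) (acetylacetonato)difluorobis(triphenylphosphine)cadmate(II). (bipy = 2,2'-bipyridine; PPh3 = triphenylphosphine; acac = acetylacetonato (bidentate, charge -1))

[Ti(bipy)2Cl(PPh3)][Cd(acac)F2(PPh3)2]2

Cation [Ti…]: ligand charges -1, Ti(III) ⇒ ion charge 2+.
Anion [Cd…]: ligand charges -3, Cd(II) ⇒ ion charge 1−.
One 2+ cation requires 2 of the 1− anion.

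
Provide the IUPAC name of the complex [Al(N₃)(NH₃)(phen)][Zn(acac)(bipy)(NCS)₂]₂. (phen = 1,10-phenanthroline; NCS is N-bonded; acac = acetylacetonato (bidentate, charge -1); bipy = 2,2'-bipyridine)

ammineazido(1,10-phenanthroline)aluminium(III) (acetylacetonato)(2,2'-bipyridine)diisothiocyanatozincate(II)

Aluminium is always +3 in its complexes; the cation's ligand charges sum to -1, so the complex cation is 2+.
With 2 anions per cation, each anion must be 2/2 = 1−.
Anion: ligand charges sum to -3; for the ion to be 1−, Zn = +2.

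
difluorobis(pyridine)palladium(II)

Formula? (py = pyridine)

[PdF2(py)2]

Ligands: 2 pyridine (py, neutral), 2 fluoro (F, -1). Ligand charge sum = -2.
With Pd in oxidation state +2, the complex ion is [Pd...].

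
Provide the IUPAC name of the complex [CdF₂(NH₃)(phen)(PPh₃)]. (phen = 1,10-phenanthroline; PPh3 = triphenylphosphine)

amminedifluoro(1,10-phenanthroline)(triphenylphosphine)cadmium(II)

There is no counter-ion, so the complex is neutral overall.
Ligand charges: 1×1,10-phenanthroline (neutral), 1×ammine (neutral), 2×fluoro (-1 each), 1×triphenylphosphine (neutral); total -2. So Cd + (-2) = 0, giving Cd = +2.
Ligands are named alphabetically: ammine before fluoro before phenanthroline before triphenylphosphine.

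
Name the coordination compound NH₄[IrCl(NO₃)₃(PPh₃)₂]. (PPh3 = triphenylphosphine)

The 1 ammonium counter-ion carries a total charge of +1, so each complex ion is 1−.
Ligand charges: 3×nitrato (-1 each), 1×chloro (-1 each), 2×triphenylphosphine (neutral); total -4. So Ir + (-4) = 1−, giving Ir = +3.
The complex ion is anionic, so iridium takes the -ate form iridate(III).

ammonium chlorotrinitratobis(triphenylphosphine)iridate(III)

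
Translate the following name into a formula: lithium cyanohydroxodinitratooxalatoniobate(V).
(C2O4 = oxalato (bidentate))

Li[Nb(C2O4)(CN)(NO3)2(OH)]

Ligands: 1 cyano (CN, -1), 1 oxalato (C2O4, -2), 2 nitrato (NO3, -1), 1 hydroxo (OH, -1). Ligand charge sum = -6.
Charge balance with lithium (+1) requires 1 complex ion per 1 lithium.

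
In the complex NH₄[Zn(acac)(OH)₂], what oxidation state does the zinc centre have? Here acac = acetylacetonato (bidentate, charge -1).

1 ammonium outside the brackets (+1 each) → the complex ion is 1−.
Ligand charges: 1×acac = -1; 2×OH = -2; sum -3.
Zn + (-3) = 1− ⇒ Zn is +2.

+2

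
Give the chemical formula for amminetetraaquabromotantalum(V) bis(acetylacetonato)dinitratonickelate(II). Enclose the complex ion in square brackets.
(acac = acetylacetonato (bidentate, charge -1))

Cation [Ta…]: ligand charges -1, Ta(V) ⇒ ion charge 4+.
Anion [Ni…]: ligand charges -4, Ni(II) ⇒ ion charge 2−.
One 4+ cation requires 2 of the 2− anion.

[TaBr(H2O)4(NH3)][Ni(acac)2(NO3)2]2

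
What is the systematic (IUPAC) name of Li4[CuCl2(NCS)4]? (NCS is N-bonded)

The 4 lithium counter-ions carry a total charge of +4, so each complex ion is 4−.
Ligand charges: 4×isothiocyanato (-1 each), 2×chloro (-1 each); total -6. So Cu + (-6) = 4−, giving Cu = +2.
Ligands are named alphabetically: chloro before isothiocyanato.
The complex ion is anionic, so copper takes the -ate form cuprate(II).

lithium dichlorotetraisothiocyanatocuprate(II)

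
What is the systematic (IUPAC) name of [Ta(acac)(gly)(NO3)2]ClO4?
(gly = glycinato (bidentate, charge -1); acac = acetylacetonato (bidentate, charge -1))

(acetylacetonato)(glycinato)dinitratotantalum(V) perchlorate

The 1 perchlorate counter-ion carries a total charge of -1, so each complex ion is 1+.
Ligand charges: 1×glycinato (-1 each), 2×nitrato (-1 each), 1×acetylacetonato (-1 each); total -4. So Ta + (-4) = 1+, giving Ta = +5.
Ligands are named alphabetically: acetylacetonato before glycinato before nitrato.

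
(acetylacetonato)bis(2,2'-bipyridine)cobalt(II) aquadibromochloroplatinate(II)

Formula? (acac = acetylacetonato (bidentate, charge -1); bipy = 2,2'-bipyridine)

[Co(acac)(bipy)2][PtBr2Cl(H2O)]

Cation [Co…]: ligand charges -1, Co(II) ⇒ ion charge 1+.
Anion [Pt…]: ligand charges -3, Pt(II) ⇒ ion charge 1−.
One 1+ cation balances one 1− anion.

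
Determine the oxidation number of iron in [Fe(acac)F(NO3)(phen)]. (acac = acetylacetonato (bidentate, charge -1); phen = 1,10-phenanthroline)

No counter-ion: the bracketed complex is neutral.
Ligand charges: 1×acac = -1; 1×NO3 = -1; 1×phen neutral; 1×F = -1; sum -3.
Fe + (-3) = 0 ⇒ Fe is +3.

+3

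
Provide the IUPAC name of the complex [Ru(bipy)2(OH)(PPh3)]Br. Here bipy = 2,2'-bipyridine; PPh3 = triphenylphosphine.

bis(2,2'-bipyridine)hydroxo(triphenylphosphine)ruthenium(II) bromide

The 1 bromide counter-ion carries a total charge of -1, so each complex ion is 1+.
Ligand charges: 2×2,2'-bipyridine (neutral), 1×hydroxo (-1 each), 1×triphenylphosphine (neutral); total -1. So Ru + (-1) = 1+, giving Ru = +2.
Ligands are named alphabetically: bipyridine before hydroxo before triphenylphosphine.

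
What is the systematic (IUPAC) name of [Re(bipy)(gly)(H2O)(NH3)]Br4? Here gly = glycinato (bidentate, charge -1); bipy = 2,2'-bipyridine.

ammineaqua(2,2'-bipyridine)(glycinato)rhenium(V) bromide

The 4 bromide counter-ions carry a total charge of -4, so each complex ion is 4+.
Ligand charges: 1×aqua (neutral), 1×ammine (neutral), 1×glycinato (-1 each), 1×2,2'-bipyridine (neutral); total -1. So Re + (-1) = 4+, giving Re = +5.
Ligands are named alphabetically: ammine before aqua before bipyridine before glycinato.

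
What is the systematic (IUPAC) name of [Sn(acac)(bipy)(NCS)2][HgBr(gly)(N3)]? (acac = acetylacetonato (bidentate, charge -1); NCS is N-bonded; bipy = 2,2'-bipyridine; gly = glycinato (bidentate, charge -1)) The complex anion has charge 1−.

The complex anion is given as 1−; its ligand charges sum to -3, so Hg = +2.
A 1:1 salt means the cation carries the equal and opposite charge, 1+.
Cation: ligand charges sum to -3; for the ion to be 1+, Sn = +4.

(acetylacetonato)(2,2'-bipyridine)diisothiocyanatotin(IV) azidobromo(glycinato)mercurate(II)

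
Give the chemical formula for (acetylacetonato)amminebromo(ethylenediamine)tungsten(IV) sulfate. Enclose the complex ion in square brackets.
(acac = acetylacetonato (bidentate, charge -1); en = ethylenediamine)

Ligands: 1 ammine (NH3, neutral), 1 acetylacetonato (acac, -1), 1 bromo (Br, -1), 1 ethylenediamine (en, neutral). Ligand charge sum = -2.
With W in oxidation state +4, the complex ion is [W...]^2+.
Charge balance with sulfate (-2) requires 1 complex ion per 1 sulfate.

[W(acac)Br(en)(NH3)]SO4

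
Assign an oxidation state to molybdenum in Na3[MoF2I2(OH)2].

+3

3 sodium outside the brackets (+1 each) → the complex ion is 3−.
Ligand charges: 2×OH = -2; 2×F = -2; 2×I = -2; sum -6.
Mo + (-6) = 3− ⇒ Mo is +3.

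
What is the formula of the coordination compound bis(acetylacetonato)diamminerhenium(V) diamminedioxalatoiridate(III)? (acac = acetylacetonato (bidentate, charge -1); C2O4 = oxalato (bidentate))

Cation [Re…]: ligand charges -2, Re(V) ⇒ ion charge 3+.
Anion [Ir…]: ligand charges -4, Ir(III) ⇒ ion charge 1−.

[Re(acac)2(NH3)2][Ir(C2O4)2(NH3)2]3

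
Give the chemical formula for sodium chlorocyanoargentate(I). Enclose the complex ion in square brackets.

Na[AgCl(CN)]

Ligands: 1 cyano (CN, -1), 1 chloro (Cl, -1). Ligand charge sum = -2.
With Ag in oxidation state +1, the complex ion is [Ag...]^1−.
Charge balance with sodium (+1) requires 1 complex ion per 1 sodium.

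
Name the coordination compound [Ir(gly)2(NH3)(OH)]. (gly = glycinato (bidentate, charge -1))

There is no counter-ion, so the complex is neutral overall.
Ligand charges: 1×hydroxo (-1 each), 1×ammine (neutral), 2×glycinato (-1 each); total -3. So Ir + (-3) = 0, giving Ir = +3.
Ligands are named alphabetically: ammine before glycinato before hydroxo.

amminebis(glycinato)hydroxoiridium(III)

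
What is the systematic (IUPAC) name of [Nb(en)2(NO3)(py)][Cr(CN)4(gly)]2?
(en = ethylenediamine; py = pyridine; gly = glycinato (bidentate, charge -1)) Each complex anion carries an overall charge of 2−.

bis(ethylenediamine)nitrato(pyridine)niobium(V) tetracyano(glycinato)chromate(III)

Both ions are complex: the cation is named first with the plain metal name, the anion second with the -ate form; each ion's ligands are alphabetised independently.
The complex anion is given as 2−; its ligand charges sum to -5, so Cr = +3.
With 2 anions per cation, the cation must be 2×2 = 4+.
Cation: ligand charges sum to -1; for the ion to be 4+, Nb = +5.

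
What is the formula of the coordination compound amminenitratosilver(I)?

Ligands: 1 ammine (NH3, neutral), 1 nitrato (NO3, -1). Ligand charge sum = -1.
With Ag in oxidation state +1, the complex ion is [Ag...].

[Ag(NH3)(NO3)]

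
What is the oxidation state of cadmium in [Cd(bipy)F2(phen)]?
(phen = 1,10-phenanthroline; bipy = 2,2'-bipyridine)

No counter-ion: the bracketed complex is neutral.
Ligand charges: 2×F = -2; 1×phen neutral; 1×bipy neutral; sum -2.
Cd + (-2) = 0 ⇒ Cd is +2.

+2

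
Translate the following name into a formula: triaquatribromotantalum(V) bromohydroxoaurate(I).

[TaBr3(H2O)3][AuBr(OH)]2

Cation [Ta…]: ligand charges -3, Ta(V) ⇒ ion charge 2+.
Anion [Au…]: ligand charges -2, Au(I) ⇒ ion charge 1−.
One 2+ cation requires 2 of the 1− anion.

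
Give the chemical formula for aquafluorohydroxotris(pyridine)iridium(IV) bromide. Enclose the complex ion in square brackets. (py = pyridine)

Ligands: 3 pyridine (py, neutral), 1 aqua (H2O, neutral), 1 hydroxo (OH, -1), 1 fluoro (F, -1). Ligand charge sum = -2.
With Ir in oxidation state +4, the complex ion is [Ir...]^2+.
Charge balance with bromide (-1) requires 1 complex ion per 2 bromide.

[IrF(H2O)(OH)(py)3]Br2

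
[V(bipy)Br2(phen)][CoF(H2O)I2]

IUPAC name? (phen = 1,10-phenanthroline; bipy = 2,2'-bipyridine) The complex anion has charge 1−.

(2,2'-bipyridine)dibromo(1,10-phenanthroline)vanadium(III) aquafluorodiiodocobaltate(II)

The complex anion is given as 1−; its ligand charges sum to -3, so Co = +2.
A 1:1 salt means the cation carries the equal and opposite charge, 1+.
Cation: ligand charges sum to -2; for the ion to be 1+, V = +3.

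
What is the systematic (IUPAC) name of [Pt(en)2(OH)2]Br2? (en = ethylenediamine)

The 2 bromide counter-ions carry a total charge of -2, so each complex ion is 2+.
Ligand charges: 2×hydroxo (-1 each), 2×ethylenediamine (neutral); total -2. So Pt + (-2) = 2+, giving Pt = +4.
Ligands are named alphabetically: ethylenediamine before hydroxo.

bis(ethylenediamine)dihydroxoplatinum(IV) bromide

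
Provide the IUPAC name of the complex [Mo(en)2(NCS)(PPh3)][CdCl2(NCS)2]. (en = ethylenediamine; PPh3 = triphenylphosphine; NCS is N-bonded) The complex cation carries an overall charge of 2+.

The complex cation is given as 2+; its ligand charges sum to -1, so Mo = +3.
A 1:1 salt means the anion carries the equal and opposite charge, 2−.
Anion: ligand charges sum to -4; for the ion to be 2−, Cd = +2.

bis(ethylenediamine)isothiocyanato(triphenylphosphine)molybdenum(III) dichlorodiisothiocyanatocadmate(II)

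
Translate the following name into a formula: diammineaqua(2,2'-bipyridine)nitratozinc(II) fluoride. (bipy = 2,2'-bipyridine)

Ligands: 1 aqua (H2O, neutral), 2 ammine (NH3, neutral), 1 2,2'-bipyridine (bipy, neutral), 1 nitrato (NO3, -1). Ligand charge sum = -1.
With Zn in oxidation state +2, the complex ion is [Zn...]^1+.
Charge balance with fluoride (-1) requires 1 complex ion per 1 fluoride.

[Zn(bipy)(H2O)(NH3)2(NO3)]F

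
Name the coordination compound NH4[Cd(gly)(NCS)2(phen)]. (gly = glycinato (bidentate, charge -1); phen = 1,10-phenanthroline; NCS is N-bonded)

The 1 ammonium counter-ion carries a total charge of +1, so each complex ion is 1−.
Ligand charges: 1×glycinato (-1 each), 1×1,10-phenanthroline (neutral), 2×isothiocyanato (-1 each); total -3. So Cd + (-3) = 1−, giving Cd = +2.
The complex ion is anionic, so cadmium takes the -ate form cadmate(II).

ammonium (glycinato)diisothiocyanato(1,10-phenanthroline)cadmate(II)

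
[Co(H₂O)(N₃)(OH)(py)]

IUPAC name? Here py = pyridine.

There is no counter-ion, so the complex is neutral overall.
Ligand charges: 1×aqua (neutral), 1×pyridine (neutral), 1×azido (-1 each), 1×hydroxo (-1 each); total -2. So Co + (-2) = 0, giving Co = +2.
Ligands are named alphabetically: aqua before azido before hydroxo before pyridine.

aquaazidohydroxo(pyridine)cobalt(II)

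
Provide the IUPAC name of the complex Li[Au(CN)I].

The 1 lithium counter-ion carries a total charge of +1, so each complex ion is 1−.
Ligand charges: 1×iodo (-1 each), 1×cyano (-1 each); total -2. So Au + (-2) = 1−, giving Au = +1.
Ligands are named alphabetically: cyano before iodo.
The complex ion is anionic, so gold takes the -ate form aurate(I).

lithium cyanoiodoaurate(I)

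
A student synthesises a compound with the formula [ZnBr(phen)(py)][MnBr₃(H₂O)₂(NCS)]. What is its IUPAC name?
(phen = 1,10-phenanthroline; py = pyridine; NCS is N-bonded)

bromo(1,10-phenanthroline)(pyridine)zinc(II) diaquatribromoisothiocyanatomanganate(III)

Zinc is always +2 in its complexes; the cation's ligand charges sum to -1, so the complex cation is 1+.
A 1:1 salt means the anion carries the equal and opposite charge, 1−.
Anion: ligand charges sum to -4; for the ion to be 1−, Mn = +3.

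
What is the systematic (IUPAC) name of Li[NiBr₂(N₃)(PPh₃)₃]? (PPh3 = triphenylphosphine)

lithium azidodibromotris(triphenylphosphine)nickelate(II)

The 1 lithium counter-ion carries a total charge of +1, so each complex ion is 1−.
Ligand charges: 3×triphenylphosphine (neutral), 1×azido (-1 each), 2×bromo (-1 each); total -3. So Ni + (-3) = 1−, giving Ni = +2.
The complex ion is anionic, so nickel takes the -ate form nickelate(II).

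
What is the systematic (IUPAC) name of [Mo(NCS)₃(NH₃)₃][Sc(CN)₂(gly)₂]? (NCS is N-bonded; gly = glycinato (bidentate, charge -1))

triamminetriisothiocyanatomolybdenum(IV) dicyanobis(glycinato)scandate(III)

Both ions are complex: the cation is named first with the plain metal name, the anion second with the -ate form; each ion's ligands are alphabetised independently.
Scandium is always +3 in its complexes; the anion's ligand charges sum to -4, so the complex anion is 1−.
A 1:1 salt means the cation carries the equal and opposite charge, 1+.
Cation: ligand charges sum to -3; for the ion to be 1+, Mo = +4.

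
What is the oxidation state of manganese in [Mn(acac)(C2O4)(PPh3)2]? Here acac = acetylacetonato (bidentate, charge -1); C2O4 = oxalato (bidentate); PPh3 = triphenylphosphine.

+3

No counter-ion: the bracketed complex is neutral.
Ligand charges: 1×acac = -1; 1×C2O4 = -2; 2×PPh3 neutral; sum -3.
Mn + (-3) = 0 ⇒ Mn is +3.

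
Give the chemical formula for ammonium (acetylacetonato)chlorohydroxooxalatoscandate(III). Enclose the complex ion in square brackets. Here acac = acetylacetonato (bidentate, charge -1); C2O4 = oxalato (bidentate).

Ligands: 1 hydroxo (OH, -1), 1 acetylacetonato (acac, -1), 1 chloro (Cl, -1), 1 oxalato (C2O4, -2). Ligand charge sum = -5.
With Sc in oxidation state +3, the complex ion is [Sc...]^2−.
Charge balance with ammonium (+1) requires 1 complex ion per 2 ammonium.

(NH4)2[Sc(acac)(C2O4)Cl(OH)]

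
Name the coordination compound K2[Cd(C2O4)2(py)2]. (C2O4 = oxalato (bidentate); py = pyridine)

The 2 potassium counter-ions carry a total charge of +2, so each complex ion is 2−.
Ligand charges: 2×oxalato (-2 each), 2×pyridine (neutral); total -4. So Cd + (-4) = 2−, giving Cd = +2.
The complex ion is anionic, so cadmium takes the -ate form cadmate(II).

potassium dioxalatobis(pyridine)cadmate(II)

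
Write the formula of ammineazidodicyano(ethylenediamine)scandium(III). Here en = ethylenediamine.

[Sc(CN)2(en)(N3)(NH3)]

Ligands: 1 ethylenediamine (en, neutral), 1 ammine (NH3, neutral), 1 azido (N3, -1), 2 cyano (CN, -1). Ligand charge sum = -3.
With Sc in oxidation state +3, the complex ion is [Sc...].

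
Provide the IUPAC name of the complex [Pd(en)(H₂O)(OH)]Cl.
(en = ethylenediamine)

aqua(ethylenediamine)hydroxopalladium(II) chloride

The 1 chloride counter-ion carries a total charge of -1, so each complex ion is 1+.
Ligand charges: 1×aqua (neutral), 1×hydroxo (-1 each), 1×ethylenediamine (neutral); total -1. So Pd + (-1) = 1+, giving Pd = +2.
Ligands are named alphabetically: aqua before ethylenediamine before hydroxo.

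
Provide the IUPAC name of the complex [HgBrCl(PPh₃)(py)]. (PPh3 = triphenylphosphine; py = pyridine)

bromochloro(pyridine)(triphenylphosphine)mercury(II)

There is no counter-ion, so the complex is neutral overall.
Ligand charges: 1×triphenylphosphine (neutral), 1×chloro (-1 each), 1×bromo (-1 each), 1×pyridine (neutral); total -2. So Hg + (-2) = 0, giving Hg = +2.
Ligands are named alphabetically: bromo before chloro before pyridine before triphenylphosphine.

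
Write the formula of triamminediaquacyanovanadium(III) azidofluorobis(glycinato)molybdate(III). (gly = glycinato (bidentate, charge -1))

[V(CN)(H2O)2(NH3)3][MoF(gly)2(N3)]2

Cation [V…]: ligand charges -1, V(III) ⇒ ion charge 2+.
Anion [Mo…]: ligand charges -4, Mo(III) ⇒ ion charge 1−.
One 2+ cation requires 2 of the 1− anion.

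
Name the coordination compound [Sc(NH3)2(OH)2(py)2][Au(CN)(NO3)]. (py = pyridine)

Scandium is always +3 in its complexes; the cation's ligand charges sum to -2, so the complex cation is 1+.
A 1:1 salt means the anion carries the equal and opposite charge, 1−.
Anion: ligand charges sum to -2; for the ion to be 1−, Au = +1.

diamminedihydroxobis(pyridine)scandium(III) cyanonitratoaurate(I)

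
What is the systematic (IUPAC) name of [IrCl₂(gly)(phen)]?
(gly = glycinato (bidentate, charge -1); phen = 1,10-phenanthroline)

dichloro(glycinato)(1,10-phenanthroline)iridium(III)

There is no counter-ion, so the complex is neutral overall.
Ligand charges: 2×chloro (-1 each), 1×glycinato (-1 each), 1×1,10-phenanthroline (neutral); total -3. So Ir + (-3) = 0, giving Ir = +3.
Ligands are named alphabetically: chloro before glycinato before phenanthroline.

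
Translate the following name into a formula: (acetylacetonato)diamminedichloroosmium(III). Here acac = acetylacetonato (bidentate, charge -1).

Ligands: 2 chloro (Cl, -1), 2 ammine (NH3, neutral), 1 acetylacetonato (acac, -1). Ligand charge sum = -3.
With Os in oxidation state +3, the complex ion is [Os...].

[Os(acac)Cl2(NH3)2]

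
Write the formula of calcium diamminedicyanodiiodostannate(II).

Ligands: 2 cyano (CN, -1), 2 ammine (NH3, neutral), 2 iodo (I, -1). Ligand charge sum = -4.
With Sn in oxidation state +2, the complex ion is [Sn...]^2−.
Charge balance with calcium (+2) requires 1 complex ion per 1 calcium.

Ca[Sn(CN)2I2(NH3)2]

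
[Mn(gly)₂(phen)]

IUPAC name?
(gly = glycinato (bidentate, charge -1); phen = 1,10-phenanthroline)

There is no counter-ion, so the complex is neutral overall.
Ligand charges: 2×glycinato (-1 each), 1×1,10-phenanthroline (neutral); total -2. So Mn + (-2) = 0, giving Mn = +2.
Ligands are named alphabetically: glycinato before phenanthroline.

bis(glycinato)(1,10-phenanthroline)manganese(II)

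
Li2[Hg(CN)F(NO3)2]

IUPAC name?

The 2 lithium counter-ions carry a total charge of +2, so each complex ion is 2−.
Ligand charges: 1×fluoro (-1 each), 1×cyano (-1 each), 2×nitrato (-1 each); total -4. So Hg + (-4) = 2−, giving Hg = +2.
The complex ion is anionic, so mercury takes the -ate form mercurate(II).

lithium cyanofluorodinitratomercurate(II)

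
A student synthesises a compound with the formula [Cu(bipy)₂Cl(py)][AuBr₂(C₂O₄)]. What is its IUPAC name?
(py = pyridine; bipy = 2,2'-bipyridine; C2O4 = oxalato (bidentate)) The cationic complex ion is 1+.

The complex cation is given as 1+; its ligand charges sum to -1, so Cu = +2.
A 1:1 salt means the anion carries the equal and opposite charge, 1−.
Anion: ligand charges sum to -4; for the ion to be 1−, Au = +3.

bis(2,2'-bipyridine)chloro(pyridine)copper(II) dibromooxalatoaurate(III)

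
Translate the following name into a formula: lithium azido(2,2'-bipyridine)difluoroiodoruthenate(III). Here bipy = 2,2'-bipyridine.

Ligands: 2 fluoro (F, -1), 1 azido (N3, -1), 1 iodo (I, -1), 1 2,2'-bipyridine (bipy, neutral). Ligand charge sum = -4.
With Ru in oxidation state +3, the complex ion is [Ru...]^1−.
Charge balance with lithium (+1) requires 1 complex ion per 1 lithium.

Li[Ru(bipy)F2I(N3)]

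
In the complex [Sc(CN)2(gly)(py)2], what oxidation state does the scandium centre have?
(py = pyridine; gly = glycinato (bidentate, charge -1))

No counter-ion: the bracketed complex is neutral.
Ligand charges: 2×py neutral; 1×gly = -1; 2×CN = -2; sum -3.
Sc + (-3) = 0 ⇒ Sc is +3.

+3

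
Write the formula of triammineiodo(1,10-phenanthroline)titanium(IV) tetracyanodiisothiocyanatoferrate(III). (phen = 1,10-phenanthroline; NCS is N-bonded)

Cation [Ti…]: ligand charges -1, Ti(IV) ⇒ ion charge 3+.
Anion [Fe…]: ligand charges -6, Fe(III) ⇒ ion charge 3−.

[TiI(NH3)3(phen)][Fe(CN)4(NCS)2]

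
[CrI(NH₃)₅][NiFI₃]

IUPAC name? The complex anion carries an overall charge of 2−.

pentaammineiodochromium(III) fluorotriiodonickelate(II)

The complex anion is given as 2−; its ligand charges sum to -4, so Ni = +2.
A 1:1 salt means the cation carries the equal and opposite charge, 2+.
Cation: ligand charges sum to -1; for the ion to be 2+, Cr = +3.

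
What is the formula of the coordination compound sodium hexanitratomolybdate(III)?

Na3[Mo(NO3)6]

Ligands: 6 nitrato (NO3, -1). Ligand charge sum = -6.
Charge balance with sodium (+1) requires 1 complex ion per 3 sodium.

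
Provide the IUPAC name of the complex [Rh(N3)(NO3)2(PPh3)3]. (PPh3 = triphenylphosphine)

There is no counter-ion, so the complex is neutral overall.
Ligand charges: 2×nitrato (-1 each), 3×triphenylphosphine (neutral), 1×azido (-1 each); total -3. So Rh + (-3) = 0, giving Rh = +3.
Ligands are named alphabetically: azido before nitrato before triphenylphosphine.

azidodinitratotris(triphenylphosphine)rhodium(III)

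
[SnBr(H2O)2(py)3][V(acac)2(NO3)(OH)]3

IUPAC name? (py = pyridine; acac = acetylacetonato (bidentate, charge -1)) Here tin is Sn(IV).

Both ions are complex: the cation is named first with the plain metal name, the anion second with the -ate form; each ion's ligands are alphabetised independently.
Sn is given as +4; the cation's ligand charges sum to -1, so the complex cation is 3+.
With 3 anions per cation, each anion must be 3/3 = 1−.
Anion: ligand charges sum to -4; for the ion to be 1−, V = +3.

diaquabromotris(pyridine)tin(IV) bis(acetylacetonato)hydroxonitratovanadate(III)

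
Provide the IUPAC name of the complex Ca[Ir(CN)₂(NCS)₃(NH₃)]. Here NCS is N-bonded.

calcium amminedicyanotriisothiocyanatoiridate(III)

The 1 calcium counter-ion carries a total charge of +2, so each complex ion is 2−.
Ligand charges: 3×isothiocyanato (-1 each), 1×ammine (neutral), 2×cyano (-1 each); total -5. So Ir + (-5) = 2−, giving Ir = +3.
Ligands are named alphabetically: ammine before cyano before isothiocyanato.
The complex ion is anionic, so iridium takes the -ate form iridate(III).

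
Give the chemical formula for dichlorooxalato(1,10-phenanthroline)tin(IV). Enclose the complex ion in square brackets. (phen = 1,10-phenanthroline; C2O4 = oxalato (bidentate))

[Sn(C2O4)Cl2(phen)]

Ligands: 2 chloro (Cl, -1), 1 1,10-phenanthroline (phen, neutral), 1 oxalato (C2O4, -2). Ligand charge sum = -4.
With Sn in oxidation state +4, the complex ion is [Sn...].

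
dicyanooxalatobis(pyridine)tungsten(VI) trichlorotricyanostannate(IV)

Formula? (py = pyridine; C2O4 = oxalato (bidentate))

Cation [W…]: ligand charges -4, W(VI) ⇒ ion charge 2+.
Anion [Sn…]: ligand charges -6, Sn(IV) ⇒ ion charge 2−.
One 2+ cation balances one 2− anion.

[W(C2O4)(CN)2(py)2][SnCl3(CN)3]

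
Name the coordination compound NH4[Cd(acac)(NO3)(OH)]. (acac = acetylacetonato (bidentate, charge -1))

The 1 ammonium counter-ion carries a total charge of +1, so each complex ion is 1−.
Ligand charges: 1×nitrato (-1 each), 1×acetylacetonato (-1 each), 1×hydroxo (-1 each); total -3. So Cd + (-3) = 1−, giving Cd = +2.
Ligands are named alphabetically: acetylacetonato before hydroxo before nitrato.
The complex ion is anionic, so cadmium takes the -ate form cadmate(II).

ammonium (acetylacetonato)hydroxonitratocadmate(II)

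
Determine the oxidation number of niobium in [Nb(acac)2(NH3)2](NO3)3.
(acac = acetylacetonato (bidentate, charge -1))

+5

3 nitrate outside the brackets (-1 each) → the complex ion is 3+.
Ligand charges: 2×NH3 neutral; 2×acac = -2; sum -2.
Nb + (-2) = 3+ ⇒ Nb is +5.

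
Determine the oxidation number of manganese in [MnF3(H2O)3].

No counter-ion: the bracketed complex is neutral.
Ligand charges: 3×H2O neutral; 3×F = -3; sum -3.
Mn + (-3) = 0 ⇒ Mn is +3.

+3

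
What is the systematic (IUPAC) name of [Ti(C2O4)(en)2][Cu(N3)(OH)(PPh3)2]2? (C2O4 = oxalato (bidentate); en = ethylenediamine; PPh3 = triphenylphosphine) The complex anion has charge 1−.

bis(ethylenediamine)oxalatotitanium(IV) azidohydroxobis(triphenylphosphine)cuprate(I)

The complex anion is given as 1−; its ligand charges sum to -2, so Cu = +1.
With 2 anions per cation, the cation must be 2×1 = 2+.
Cation: ligand charges sum to -2; for the ion to be 2+, Ti = +4.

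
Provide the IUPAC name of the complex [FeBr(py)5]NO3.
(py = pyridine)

bromopentakis(pyridine)iron(II) nitrate

The 1 nitrate counter-ion carries a total charge of -1, so each complex ion is 1+.
Ligand charges: 1×bromo (-1 each), 5×pyridine (neutral); total -1. So Fe + (-1) = 1+, giving Fe = +2.
Ligands are named alphabetically: bromo before pyridine.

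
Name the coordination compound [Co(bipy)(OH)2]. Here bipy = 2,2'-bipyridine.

(2,2'-bipyridine)dihydroxocobalt(II)

There is no counter-ion, so the complex is neutral overall.
Ligand charges: 2×hydroxo (-1 each), 1×2,2'-bipyridine (neutral); total -2. So Co + (-2) = 0, giving Co = +2.
Ligands are named alphabetically: bipyridine before hydroxo.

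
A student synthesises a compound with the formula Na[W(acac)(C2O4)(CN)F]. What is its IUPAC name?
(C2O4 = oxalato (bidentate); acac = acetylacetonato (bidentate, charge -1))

sodium (acetylacetonato)cyanofluorooxalatotungstate(IV)

The 1 sodium counter-ion carries a total charge of +1, so each complex ion is 1−.
Ligand charges: 1×oxalato (-2 each), 1×cyano (-1 each), 1×acetylacetonato (-1 each), 1×fluoro (-1 each); total -5. So W + (-5) = 1−, giving W = +4.
Ligands are named alphabetically: acetylacetonato before cyano before fluoro before oxalato.
The complex ion is anionic, so tungsten takes the -ate form tungstate(IV).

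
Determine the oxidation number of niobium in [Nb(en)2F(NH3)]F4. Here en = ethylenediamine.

4 fluoride outside the brackets (-1 each) → the complex ion is 4+.
Ligand charges: 2×en neutral; 1×NH3 neutral; 1×F = -1; sum -1.
Nb + (-1) = 4+ ⇒ Nb is +5.

+5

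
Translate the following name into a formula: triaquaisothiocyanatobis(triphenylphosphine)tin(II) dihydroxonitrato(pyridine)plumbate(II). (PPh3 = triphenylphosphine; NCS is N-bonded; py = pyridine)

[Sn(H2O)3(NCS)(PPh3)2][Pb(NO3)(OH)2(py)]

Cation [Sn…]: ligand charges -1, Sn(II) ⇒ ion charge 1+.
Anion [Pb…]: ligand charges -3, Pb(II) ⇒ ion charge 1−.
One 1+ cation balances one 1− anion.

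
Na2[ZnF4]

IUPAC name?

sodium tetrafluorozincate(II)

The 2 sodium counter-ions carry a total charge of +2, so each complex ion is 2−.
Ligand charges: 4×fluoro (-1 each); total -4. So Zn + (-4) = 2−, giving Zn = +2.
The complex ion is anionic, so zinc takes the -ate form zincate(II).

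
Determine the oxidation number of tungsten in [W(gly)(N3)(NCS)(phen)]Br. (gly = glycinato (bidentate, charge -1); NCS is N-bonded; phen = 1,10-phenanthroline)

1 bromide outside the brackets (-1 each) → the complex ion is 1+.
Ligand charges: 1×gly = -1; 1×N3 = -1; 1×NCS = -1; 1×phen neutral; sum -3.
W + (-3) = 1+ ⇒ W is +4.

+4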